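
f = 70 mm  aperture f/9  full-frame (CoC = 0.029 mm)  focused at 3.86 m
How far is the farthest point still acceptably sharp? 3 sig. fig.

Hyperfocal distance H = f²/(N·c) + f = 70²/(9 × 0.029) + 70 = 4900/0.261 + 70 ≈ 18843.9 mm ≈ 18.84 m.
Far limit Df = s·(H − f)/(H − s) = 3860 × (18843.9 − 70) / (18843.9 − 3860) = 3860 × 18773.9 / 14983.9 ≈ 4836.3 mm ≈ 4.84 m.

4.84 m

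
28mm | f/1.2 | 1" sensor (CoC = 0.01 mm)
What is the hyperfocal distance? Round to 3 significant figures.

65.4 m

Hyperfocal distance H = f²/(N·c) + f = 28²/(1.2 × 0.01) + 28 = 784/0.012 + 28 ≈ 65361.3 mm ≈ 65.4 m.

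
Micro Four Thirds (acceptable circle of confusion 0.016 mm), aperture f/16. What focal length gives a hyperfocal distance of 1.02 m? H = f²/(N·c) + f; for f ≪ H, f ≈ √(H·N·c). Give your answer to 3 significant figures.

From H = f²/(N·c) + f, with f ≪ H: f ≈ √(H·N·c) = √(1020 × 16 × 0.016) = √261.12 ≈ 16.16 mm.
Exact: f² + N·c·f − N·c·H = 0 ⇒ f = (−N·c + √((N·c)² + 4·N·c·H))/2 = (−0.256 + √1044.5)/2 ≈ 16.032 mm ≈ 16.0 mm.

16.0 mm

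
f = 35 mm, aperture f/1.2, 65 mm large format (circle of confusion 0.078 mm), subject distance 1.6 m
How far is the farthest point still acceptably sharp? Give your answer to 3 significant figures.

Hyperfocal distance H = f²/(N·c) + f = 35²/(1.2 × 0.078) + 35 = 1225/0.0936 + 35 ≈ 13122.6 mm ≈ 13.12 m.
Far limit Df = s·(H − f)/(H − s) = 1600 × (13122.6 − 35) / (13122.6 − 1600) = 1600 × 13087.6 / 11522.6 ≈ 1817.3 mm ≈ 1.82 m.

1.82 m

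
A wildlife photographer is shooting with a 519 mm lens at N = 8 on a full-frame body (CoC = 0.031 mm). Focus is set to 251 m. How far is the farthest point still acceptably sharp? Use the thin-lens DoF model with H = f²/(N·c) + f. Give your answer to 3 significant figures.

Hyperfocal distance H = f²/(N·c) + f = 519²/(8 × 0.031) + 519 = 269361/0.248 + 519 ≈ 1086652.1 mm ≈ 1087 m.
Far limit Df = s·(H − f)/(H − s) = 251000 × (1086652.1 − 519) / (1086652.1 − 251000) = 251000 × 1086133.1 / 835652.1 ≈ 326236 mm ≈ 326 m.

326 m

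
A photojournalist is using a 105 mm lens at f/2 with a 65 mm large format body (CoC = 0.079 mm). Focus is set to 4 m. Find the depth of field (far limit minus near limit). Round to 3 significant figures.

448 mm

Hyperfocal distance H = f²/(N·c) + f = 105²/(2 × 0.079) + 105 = 11025/0.158 + 105 ≈ 69883.5 mm ≈ 69.88 m.
Near limit Dn = s·(H − f)/(H + s − 2f) = 4000 × (69883.5 − 105) / (69883.5 + 4000 − 2 × 105) = 4000 × 69778.5 / 73673.5 ≈ 3788.53 mm.
Far limit Df = s·(H − f)/(H − s) = 4000 × (69883.5 − 105) / (69883.5 − 4000) = 4000 × 69778.5 / 65883.5 ≈ 4236.48 mm.
Depth of field = Df − Dn = 4236.48 − 3788.53 ≈ 447.95 mm.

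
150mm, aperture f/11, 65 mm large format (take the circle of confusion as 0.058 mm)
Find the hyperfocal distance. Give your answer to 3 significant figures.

Hyperfocal distance H = f²/(N·c) + f = 150²/(11 × 0.058) + 150 = 22500/0.638 + 150 ≈ 35416.5 mm ≈ 35.4 m.

35.4 m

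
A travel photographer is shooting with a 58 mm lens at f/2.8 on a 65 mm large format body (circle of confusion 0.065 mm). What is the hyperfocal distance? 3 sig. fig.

Hyperfocal distance H = f²/(N·c) + f = 58²/(2.8 × 0.065) + 58 = 3364/0.182 + 58 ≈ 18541.5 mm ≈ 18.5 m.

18.5 m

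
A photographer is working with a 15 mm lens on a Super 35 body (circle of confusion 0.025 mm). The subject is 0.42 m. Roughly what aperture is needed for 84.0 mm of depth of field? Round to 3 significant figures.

f/2.20

Write h = H − f = f²/(N·c). The thin-lens limits are Dn = s·h/(h + (s−f)) and Df = s·h/(h − (s−f)), so DoF = Df − Dn = 2·s·(s−f)·h / (h² − (s−f)²).
That is a quadratic in h: DoF·h² − 2·s·(s−f)·h − DoF·(s−f)² = 0 ⇒ h = (s−f)·(s + √(s² + DoF²)) / DoF = 405 × (420 + √(420² + 84²)) / 84 = 405 × (420 + 428.318) / 84 ≈ 4090.1 mm.
Then N = f²/(c·h) = 15² / (0.025 × 4090.1) = 225 / 102.25 ≈ 2.20.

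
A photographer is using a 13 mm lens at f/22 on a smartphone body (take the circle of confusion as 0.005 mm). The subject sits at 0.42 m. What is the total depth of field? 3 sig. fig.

239 mm

Hyperfocal distance H = f²/(N·c) + f = 13²/(22 × 0.005) + 13 = 169/0.11 + 13 ≈ 1549.4 mm ≈ 1.549 m.
Near limit Dn = s·(H − f)/(H + s − 2f) = 420 × (1549.4 − 13) / (1549.4 + 420 − 2 × 13) = 420 × 1536.4 / 1943.4 ≈ 332.04 mm.
Far limit Df = s·(H − f)/(H − s) = 420 × (1549.4 − 13) / (1549.4 − 420) = 420 × 1536.4 / 1129.4 ≈ 571.36 mm.
Depth of field = Df − Dn = 571.36 − 332.04 ≈ 239.32 mm.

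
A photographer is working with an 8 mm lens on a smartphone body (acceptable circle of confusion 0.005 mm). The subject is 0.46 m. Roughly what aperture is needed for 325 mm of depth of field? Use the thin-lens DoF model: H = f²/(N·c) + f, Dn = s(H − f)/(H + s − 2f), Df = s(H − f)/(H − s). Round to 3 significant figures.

Write h = H − f = f²/(N·c). The thin-lens limits are Dn = s·h/(h + (s−f)) and Df = s·h/(h − (s−f)), so DoF = Df − Dn = 2·s·(s−f)·h / (h² − (s−f)²).
That is a quadratic in h: DoF·h² − 2·s·(s−f)·h − DoF·(s−f)² = 0 ⇒ h = (s−f)·(s + √(s² + DoF²)) / DoF = 452 × (460 + √(460² + 325²)) / 325 = 452 × (460 + 563.227) / 325 ≈ 1423.1 mm.
Then N = f²/(c·h) = 8² / (0.005 × 1423.1) = 64 / 7.1154 ≈ 8.99.

f/8.99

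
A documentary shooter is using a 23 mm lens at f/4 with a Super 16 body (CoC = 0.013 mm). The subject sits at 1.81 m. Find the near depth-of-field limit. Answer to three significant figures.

Hyperfocal distance H = f²/(N·c) + f = 23²/(4 × 0.013) + 23 = 529/0.052 + 23 ≈ 10196.1 mm ≈ 10.20 m.
Near limit Dn = s·(H − f)/(H + s − 2f) = 1810 × (10196.1 − 23) / (10196.1 + 1810 − 2 × 23) = 1810 × 10173.1 / 11960.1 ≈ 1539.6 mm ≈ 1.54 m.

1.54 m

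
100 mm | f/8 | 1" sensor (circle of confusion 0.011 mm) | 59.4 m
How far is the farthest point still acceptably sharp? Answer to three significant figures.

124 m

Hyperfocal distance H = f²/(N·c) + f = 100²/(8 × 0.011) + 100 = 10000/0.088 + 100 ≈ 113736.4 mm ≈ 113.7 m.
Far limit Df = s·(H − f)/(H − s) = 59400 × (113736.4 − 100) / (113736.4 − 59400) = 59400 × 113636.4 / 54336.4 ≈ 124226 mm ≈ 124 m.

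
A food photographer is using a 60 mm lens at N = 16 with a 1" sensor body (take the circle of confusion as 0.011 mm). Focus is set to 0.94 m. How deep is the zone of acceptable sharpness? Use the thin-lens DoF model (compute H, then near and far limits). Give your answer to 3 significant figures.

Hyperfocal distance H = f²/(N·c) + f = 60²/(16 × 0.011) + 60 = 3600/0.176 + 60 ≈ 20514.5 mm ≈ 20.51 m.
Near limit Dn = s·(H − f)/(H + s − 2f) = 940 × (20514.5 − 60) / (20514.5 + 940 − 2 × 60) = 940 × 20454.5 / 21334.5 ≈ 901.227 mm.
Far limit Df = s·(H − f)/(H − s) = 940 × (20514.5 − 60) / (20514.5 − 940) = 940 × 20454.5 / 19574.5 ≈ 982.259 mm.
Depth of field = Df − Dn = 982.259 − 901.227 ≈ 81.032 mm.

81.0 mm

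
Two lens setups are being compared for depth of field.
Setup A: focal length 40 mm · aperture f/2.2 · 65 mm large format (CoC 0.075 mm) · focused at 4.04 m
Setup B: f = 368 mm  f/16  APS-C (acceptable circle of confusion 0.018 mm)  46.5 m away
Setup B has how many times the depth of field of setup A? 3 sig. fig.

2.29

Setup A: H = 40²/(2.2×0.075) + 40 ≈ 9737.0 mm; DoF = Df − Dn = 6876.6 − 2860.2 ≈ 4016.4 mm.
Setup B: H = 368²/(16×0.018) + 368 ≈ 470590.2 mm; DoF = Df − Dn = 51558.2 − 42345.6 ≈ 9212.6 mm.
Ratio = 9212.6 / 4016.4 ≈ 2.29.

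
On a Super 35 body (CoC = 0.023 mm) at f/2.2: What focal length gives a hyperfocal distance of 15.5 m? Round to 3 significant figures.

From H = f²/(N·c) + f, with f ≪ H: f ≈ √(H·N·c) = √(15500 × 2.2 × 0.023) = √784.30 ≈ 28.01 mm.
The +f correction barely moves this — solving exactly, f² + N·c·f − N·c·H = 0 ⇒ f = (−N·c + √((N·c)² + 4·N·c·H))/2 = (−0.0506 + √3137.2)/2 ≈ 27.980 mm, so f ≈ 28.0 mm.

28.0 mm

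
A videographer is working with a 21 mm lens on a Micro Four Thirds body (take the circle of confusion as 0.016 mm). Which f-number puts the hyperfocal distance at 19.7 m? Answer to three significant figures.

f/1.40

Rearrange H = f²/(N·c) + f for N: N = f² / ((H − f)·c).
N = 21² / ((19700 − 21) × 0.016) = 441 / 314.9 ≈ 1.40.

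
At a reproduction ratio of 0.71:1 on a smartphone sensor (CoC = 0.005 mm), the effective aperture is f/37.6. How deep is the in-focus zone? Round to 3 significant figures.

At magnification m, DoF ≈ 2·N_eff·c/m² = 2 × 37.6 × 0.005 / 0.71² = 0.376 / 0.5041 ≈ 0.746 mm.

0.746 mm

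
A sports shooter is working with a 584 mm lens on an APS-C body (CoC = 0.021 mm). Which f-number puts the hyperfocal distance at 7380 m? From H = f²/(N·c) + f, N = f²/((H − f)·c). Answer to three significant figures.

f/2.20

Rearrange H = f²/(N·c) + f for N: N = f² / ((H − f)·c).
N = 584² / ((7380000 − 584) × 0.021) = 341056 / 154968 ≈ 2.20.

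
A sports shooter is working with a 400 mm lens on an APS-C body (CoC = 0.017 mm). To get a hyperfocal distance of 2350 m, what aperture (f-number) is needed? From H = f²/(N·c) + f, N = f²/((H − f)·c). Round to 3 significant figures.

f/4.01

Rearrange H = f²/(N·c) + f for N: N = f² / ((H − f)·c).
N = 400² / ((2350000 − 400) × 0.017) = 160000 / 39943 ≈ 4.01.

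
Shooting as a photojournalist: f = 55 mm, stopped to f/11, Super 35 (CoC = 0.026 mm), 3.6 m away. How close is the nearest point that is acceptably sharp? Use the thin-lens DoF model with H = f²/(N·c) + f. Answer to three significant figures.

2.70 m

Hyperfocal distance H = f²/(N·c) + f = 55²/(11 × 0.026) + 55 = 3025/0.286 + 55 ≈ 10631.9 mm ≈ 10.63 m.
Near limit Dn = s·(H − f)/(H + s − 2f) = 3600 × (10631.9 − 55) / (10631.9 + 3600 − 2 × 55) = 3600 × 10576.9 / 14121.9 ≈ 2696.3 mm ≈ 2.70 m.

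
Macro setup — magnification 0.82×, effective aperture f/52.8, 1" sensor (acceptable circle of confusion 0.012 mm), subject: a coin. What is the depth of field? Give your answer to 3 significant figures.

At magnification m, DoF ≈ 2·N_eff·c/m² = 2 × 52.8 × 0.012 / 0.82² = 1.267 / 0.6724 ≈ 1.88 mm.

1.88 mm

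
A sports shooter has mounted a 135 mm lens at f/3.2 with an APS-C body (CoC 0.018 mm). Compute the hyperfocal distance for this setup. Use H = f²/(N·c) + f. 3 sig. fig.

Hyperfocal distance H = f²/(N·c) + f = 135²/(3.2 × 0.018) + 135 = 18225/0.0576 + 135 ≈ 316541.2 mm ≈ 317 m.

317 m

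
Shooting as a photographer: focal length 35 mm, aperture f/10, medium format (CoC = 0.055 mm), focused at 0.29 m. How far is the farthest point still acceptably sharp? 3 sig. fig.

Hyperfocal distance H = f²/(N·c) + f = 35²/(10 × 0.055) + 35 = 1225/0.55 + 35 ≈ 2262.3 mm ≈ 2.262 m.
Far limit Df = s·(H − f)/(H − s) = 290 × (2262.3 − 35) / (2262.3 − 290) = 290 × 2227.3 / 1972.3 ≈ 327.49 mm.

327 mm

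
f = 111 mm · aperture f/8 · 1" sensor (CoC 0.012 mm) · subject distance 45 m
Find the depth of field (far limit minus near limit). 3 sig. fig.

Hyperfocal distance H = f²/(N·c) + f = 111²/(8 × 0.012) + 111 = 12321/0.096 + 111 ≈ 128454.8 mm ≈ 128.5 m.
Near limit Dn = s·(H − f)/(H + s − 2f) = 45000 × (128454.8 − 111) / (128454.8 + 45000 − 2 × 111) = 45000 × 128343.8 / 173232.8 ≈ 33339 mm.
Far limit Df = s·(H − f)/(H − s) = 45000 × (128454.8 − 111) / (128454.8 − 45000) = 45000 × 128343.8 / 83454.8 ≈ 69205 mm.
Depth of field = Df − Dn = 69205 − 33339 ≈ 35866 mm ≈ 35.9 m.

35.9 m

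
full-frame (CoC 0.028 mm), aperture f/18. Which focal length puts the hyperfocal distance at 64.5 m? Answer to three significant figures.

From H = f²/(N·c) + f, with f ≪ H: f ≈ √(H·N·c) = √(64500 × 18 × 0.028) = √32508 ≈ 180.3 mm.
The +f correction barely moves this — solving exactly, f² + N·c·f − N·c·H = 0 ⇒ f = (−N·c + √((N·c)² + 4·N·c·H))/2 = (−0.504 + √130032)/2 ≈ 180.05 mm, so f ≈ 180 mm.

180 mm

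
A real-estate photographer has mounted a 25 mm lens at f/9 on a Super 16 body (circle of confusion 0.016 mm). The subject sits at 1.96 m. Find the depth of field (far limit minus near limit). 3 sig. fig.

2.18 m

Hyperfocal distance H = f²/(N·c) + f = 25²/(9 × 0.016) + 25 = 625/0.144 + 25 ≈ 4365.3 mm ≈ 4.365 m.
Near limit Dn = s·(H − f)/(H + s − 2f) = 1960 × (4365.3 − 25) / (4365.3 + 1960 − 2 × 25) = 1960 × 4340.3 / 6275.3 ≈ 1355.6 mm.
Far limit Df = s·(H − f)/(H − s) = 1960 × (4365.3 − 25) / (4365.3 − 1960) = 1960 × 4340.3 / 2405.3 ≈ 3536.8 mm.
Depth of field = Df − Dn = 3536.8 − 1355.6 ≈ 2181.2 mm ≈ 2.18 m.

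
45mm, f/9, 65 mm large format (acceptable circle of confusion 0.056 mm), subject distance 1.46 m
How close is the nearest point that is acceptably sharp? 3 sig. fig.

Hyperfocal distance H = f²/(N·c) + f = 45²/(9 × 0.056) + 45 = 2025/0.504 + 45 ≈ 4062.9 mm ≈ 4.063 m.
Near limit Dn = s·(H − f)/(H + s − 2f) = 1460 × (4062.9 − 45) / (4062.9 + 1460 − 2 × 45) = 1460 × 4017.9 / 5432.9 ≈ 1079.7 mm ≈ 1.08 m.

1.08 m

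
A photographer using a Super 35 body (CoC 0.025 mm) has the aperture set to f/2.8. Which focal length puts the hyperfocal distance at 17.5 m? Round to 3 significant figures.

From H = f²/(N·c) + f, with f ≪ H: f ≈ √(H·N·c) = √(17500 × 2.8 × 0.025) = √1225.0 ≈ 35.00 mm.
The +f correction barely moves this — solving exactly, f² + N·c·f − N·c·H = 0 ⇒ f = (−N·c + √((N·c)² + 4·N·c·H))/2 = (−0.07 + √4900.0)/2 ≈ 34.965 mm, so f ≈ 35.0 mm.

35.0 mm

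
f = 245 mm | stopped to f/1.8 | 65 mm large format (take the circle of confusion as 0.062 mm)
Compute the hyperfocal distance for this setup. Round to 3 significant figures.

538 m

Hyperfocal distance H = f²/(N·c) + f = 245²/(1.8 × 0.062) + 245 = 60025/0.1116 + 245 ≈ 538103.4 mm ≈ 538 m.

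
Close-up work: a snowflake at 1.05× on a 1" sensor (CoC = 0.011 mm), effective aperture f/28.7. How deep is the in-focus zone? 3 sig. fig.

0.573 mm

At magnification m, DoF ≈ 2·N_eff·c/m² = 2 × 28.7 × 0.011 / 1.05² = 0.6314 / 1.103 ≈ 0.573 mm.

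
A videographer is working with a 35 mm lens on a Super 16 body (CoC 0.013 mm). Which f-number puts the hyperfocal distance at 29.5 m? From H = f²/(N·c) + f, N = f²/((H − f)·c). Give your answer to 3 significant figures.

Rearrange H = f²/(N·c) + f for N: N = f² / ((H − f)·c).
N = 35² / ((29500 − 35) × 0.013) = 1225 / 383.0 ≈ 3.20.

f/3.20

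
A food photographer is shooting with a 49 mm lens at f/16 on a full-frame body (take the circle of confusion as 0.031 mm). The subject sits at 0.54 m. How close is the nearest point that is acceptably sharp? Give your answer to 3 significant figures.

Hyperfocal distance H = f²/(N·c) + f = 49²/(16 × 0.031) + 49 = 2401/0.496 + 49 ≈ 4889.7 mm ≈ 4.890 m.
Near limit Dn = s·(H − f)/(H + s − 2f) = 540 × (4889.7 − 49) / (4889.7 + 540 − 2 × 49) = 540 × 4840.7 / 5331.7 ≈ 490.27 mm.

490 mm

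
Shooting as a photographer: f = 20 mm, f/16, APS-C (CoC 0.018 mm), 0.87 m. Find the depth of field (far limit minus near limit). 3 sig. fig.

Hyperfocal distance H = f²/(N·c) + f = 20²/(16 × 0.018) + 20 = 400/0.288 + 20 ≈ 1408.9 mm ≈ 1.409 m.
Near limit Dn = s·(H − f)/(H + s − 2f) = 870 × (1408.9 − 20) / (1408.9 + 870 − 2 × 20) = 870 × 1388.9 / 2238.9 ≈ 539.7 mm.
Far limit Df = s·(H − f)/(H − s) = 870 × (1408.9 − 20) / (1408.9 − 870) = 870 × 1388.9 / 538.9 ≈ 2242.3 mm.
Depth of field = Df − Dn = 2242.3 − 539.7 ≈ 1702.6 mm ≈ 1.70 m.

1.70 m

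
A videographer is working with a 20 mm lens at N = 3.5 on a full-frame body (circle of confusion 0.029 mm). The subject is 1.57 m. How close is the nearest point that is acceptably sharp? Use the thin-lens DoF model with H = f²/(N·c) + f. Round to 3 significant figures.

1.13 m

Hyperfocal distance H = f²/(N·c) + f = 20²/(3.5 × 0.029) + 20 = 400/0.1015 + 20 ≈ 3960.9 mm ≈ 3.961 m.
Near limit Dn = s·(H − f)/(H + s − 2f) = 1570 × (3960.9 − 20) / (3960.9 + 1570 − 2 × 20) = 1570 × 3940.9 / 5490.9 ≈ 1126.8 mm ≈ 1.13 m.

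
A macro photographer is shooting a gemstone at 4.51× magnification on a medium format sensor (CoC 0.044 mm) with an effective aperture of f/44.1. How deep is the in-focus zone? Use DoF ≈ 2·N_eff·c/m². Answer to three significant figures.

0.191 mm

At magnification m, DoF ≈ 2·N_eff·c/m² = 2 × 44.1 × 0.044 / 4.51² = 3.881 / 20.34 ≈ 0.191 mm.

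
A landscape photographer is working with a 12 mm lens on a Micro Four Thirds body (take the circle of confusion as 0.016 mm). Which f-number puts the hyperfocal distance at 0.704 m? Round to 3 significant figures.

f/13

Rearrange H = f²/(N·c) + f for N: N = f² / ((H − f)·c).
N = 12² / ((704 − 12) × 0.016) = 144 / 11.07 ≈ 13.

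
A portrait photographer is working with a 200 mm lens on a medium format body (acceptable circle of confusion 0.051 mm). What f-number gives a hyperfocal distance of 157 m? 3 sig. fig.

Rearrange H = f²/(N·c) + f for N: N = f² / ((H − f)·c).
N = 200² / ((157000 − 200) × 0.051) = 40000 / 7997 ≈ 5.

f/5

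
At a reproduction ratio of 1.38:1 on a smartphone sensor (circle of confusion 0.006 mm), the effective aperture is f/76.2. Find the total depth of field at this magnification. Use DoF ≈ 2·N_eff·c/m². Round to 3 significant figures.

0.480 mm

At magnification m, DoF ≈ 2·N_eff·c/m² = 2 × 76.2 × 0.006 / 1.38² = 0.9144 / 1.904 ≈ 0.48 mm.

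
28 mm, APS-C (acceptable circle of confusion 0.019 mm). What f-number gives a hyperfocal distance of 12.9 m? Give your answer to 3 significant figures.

Rearrange H = f²/(N·c) + f for N: N = f² / ((H − f)·c).
N = 28² / ((12900 − 28) × 0.019) = 784 / 244.6 ≈ 3.21.

f/3.21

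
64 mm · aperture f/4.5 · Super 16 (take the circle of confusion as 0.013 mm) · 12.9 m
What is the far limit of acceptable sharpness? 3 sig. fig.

15.8 m

Hyperfocal distance H = f²/(N·c) + f = 64²/(4.5 × 0.013) + 64 = 4096/0.0585 + 64 ≈ 70081.1 mm ≈ 70.08 m.
Far limit Df = s·(H − f)/(H − s) = 12900 × (70081.1 − 64) / (70081.1 − 12900) = 12900 × 70017.1 / 57181.1 ≈ 15796 mm ≈ 15.8 m.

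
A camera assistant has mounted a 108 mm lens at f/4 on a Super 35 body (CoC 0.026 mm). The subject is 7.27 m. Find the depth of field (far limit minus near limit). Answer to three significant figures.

0.932 m

Hyperfocal distance H = f²/(N·c) + f = 108²/(4 × 0.026) + 108 = 11664/0.104 + 108 ≈ 112261.8 mm ≈ 112.3 m.
Near limit Dn = s·(H − f)/(H + s − 2f) = 7270 × (112261.8 − 108) / (112261.8 + 7270 − 2 × 108) = 7270 × 112153.8 / 119315.8 ≈ 6833.61 mm.
Far limit Df = s·(H − f)/(H − s) = 7270 × (112261.8 − 108) / (112261.8 − 7270) = 7270 × 112153.8 / 104991.8 ≈ 7765.92 mm.
Depth of field = Df − Dn = 7765.92 − 6833.61 ≈ 932.31 mm ≈ 0.932 m.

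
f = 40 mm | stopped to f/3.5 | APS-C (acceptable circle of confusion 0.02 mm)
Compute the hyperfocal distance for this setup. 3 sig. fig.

22.9 m

Hyperfocal distance H = f²/(N·c) + f = 40²/(3.5 × 0.02) + 40 = 1600/0.07 + 40 ≈ 22897.1 mm ≈ 22.9 m.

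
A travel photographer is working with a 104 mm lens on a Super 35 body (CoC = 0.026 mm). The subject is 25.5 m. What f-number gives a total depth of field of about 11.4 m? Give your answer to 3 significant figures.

Write h = H − f = f²/(N·c). The thin-lens limits are Dn = s·h/(h + (s−f)) and Df = s·h/(h − (s−f)), so DoF = Df − Dn = 2·s·(s−f)·h / (h² − (s−f)²).
That is a quadratic in h: DoF·h² − 2·s·(s−f)·h − DoF·(s−f)² = 0 ⇒ h = (s−f)·(s + √(s² + DoF²)) / DoF = 25396 × (25500 + √(25500² + 11400²)) / 11400 = 25396 × (25500 + 27932.2) / 11400 ≈ 119032 mm.
Then N = f²/(c·h) = 104² / (0.026 × 119032) = 10816 / 3094.8 ≈ 3.49.

f/3.49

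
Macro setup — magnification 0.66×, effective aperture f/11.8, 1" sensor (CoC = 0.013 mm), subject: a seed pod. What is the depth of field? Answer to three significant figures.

0.704 mm

At magnification m, DoF ≈ 2·N_eff·c/m² = 2 × 11.8 × 0.013 / 0.66² = 0.3068 / 0.4356 ≈ 0.704 mm.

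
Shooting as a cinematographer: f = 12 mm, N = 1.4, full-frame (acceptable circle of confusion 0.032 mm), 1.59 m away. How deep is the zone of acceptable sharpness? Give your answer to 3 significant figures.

Hyperfocal distance H = f²/(N·c) + f = 12²/(1.4 × 0.032) + 12 = 144/0.0448 + 12 ≈ 3226.3 mm ≈ 3.226 m.
Near limit Dn = s·(H − f)/(H + s − 2f) = 1590 × (3226.3 − 12) / (3226.3 + 1590 − 2 × 12) = 1590 × 3214.3 / 4792.3 ≈ 1066.4 mm.
Far limit Df = s·(H − f)/(H − s) = 1590 × (3226.3 − 12) / (3226.3 − 1590) = 1590 × 3214.3 / 1636.3 ≈ 3123.4 mm.
Depth of field = Df − Dn = 3123.4 − 1066.4 ≈ 2057.0 mm ≈ 2.06 m.

2.06 m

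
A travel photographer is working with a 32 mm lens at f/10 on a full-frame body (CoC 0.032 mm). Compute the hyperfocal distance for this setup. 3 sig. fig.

3.23 m

Hyperfocal distance H = f²/(N·c) + f = 32²/(10 × 0.032) + 32 = 1024/0.32 + 32 ≈ 3232.0 mm ≈ 3.23 m.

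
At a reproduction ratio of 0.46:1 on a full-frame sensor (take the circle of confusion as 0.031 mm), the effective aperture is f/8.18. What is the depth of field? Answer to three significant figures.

2.40 mm

At magnification m, DoF ≈ 2·N_eff·c/m² = 2 × 8.18 × 0.031 / 0.46² = 0.5072 / 0.2116 ≈ 2.4 mm.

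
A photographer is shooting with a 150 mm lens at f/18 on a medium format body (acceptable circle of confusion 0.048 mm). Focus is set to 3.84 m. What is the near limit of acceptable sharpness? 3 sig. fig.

Hyperfocal distance H = f²/(N·c) + f = 150²/(18 × 0.048) + 150 = 22500/0.864 + 150 ≈ 26191.7 mm ≈ 26.19 m.
Near limit Dn = s·(H − f)/(H + s − 2f) = 3840 × (26191.7 − 150) / (26191.7 + 3840 − 2 × 150) = 3840 × 26041.7 / 29731.7 ≈ 3363.4 mm ≈ 3.36 m.

3.36 m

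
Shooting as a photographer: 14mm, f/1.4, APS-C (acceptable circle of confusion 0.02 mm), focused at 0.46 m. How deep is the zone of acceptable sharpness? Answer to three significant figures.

58.9 mm

Hyperfocal distance H = f²/(N·c) + f = 14²/(1.4 × 0.02) + 14 = 196/0.028 + 14 ≈ 7014.0 mm ≈ 7.014 m.
Near limit Dn = s·(H − f)/(H + s − 2f) = 460 × (7014.0 − 14) / (7014.0 + 460 − 2 × 14) = 460 × 7000.0 / 7446.0 ≈ 432.447 mm.
Far limit Df = s·(H − f)/(H − s) = 460 × (7014.0 − 14) / (7014.0 − 460) = 460 × 7000.0 / 6554.0 ≈ 491.303 mm.
Depth of field = Df − Dn = 491.303 − 432.447 ≈ 58.856 mm.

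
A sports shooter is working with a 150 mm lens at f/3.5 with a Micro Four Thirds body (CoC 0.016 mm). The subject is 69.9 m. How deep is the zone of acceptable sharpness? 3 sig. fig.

25.0 m

Hyperfocal distance H = f²/(N·c) + f = 150²/(3.5 × 0.016) + 150 = 22500/0.056 + 150 ≈ 401935.7 mm ≈ 401.9 m.
Near limit Dn = s·(H − f)/(H + s − 2f) = 69900 × (401935.7 − 150) / (401935.7 + 69900 − 2 × 150) = 69900 × 401785.7 / 471535.7 ≈ 59560 mm.
Far limit Df = s·(H − f)/(H − s) = 69900 × (401935.7 − 150) / (401935.7 − 69900) = 69900 × 401785.7 / 332035.7 ≈ 84584 mm.
Depth of field = Df − Dn = 84584 − 59560 ≈ 25024 mm ≈ 25.0 m.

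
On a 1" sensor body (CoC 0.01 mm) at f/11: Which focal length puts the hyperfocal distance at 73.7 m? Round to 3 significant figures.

From H = f²/(N·c) + f, with f ≪ H: f ≈ √(H·N·c) = √(73700 × 11 × 0.01) = √8107.0 ≈ 90.04 mm.
The +f correction barely moves this — solving exactly, f² + N·c·f − N·c·H = 0 ⇒ f = (−N·c + √((N·c)² + 4·N·c·H))/2 = (−0.11 + √32428)/2 ≈ 89.984 mm, so f ≈ 90.0 mm.

90.0 mm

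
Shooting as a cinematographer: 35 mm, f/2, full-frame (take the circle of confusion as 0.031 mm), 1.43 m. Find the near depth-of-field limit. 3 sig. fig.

Hyperfocal distance H = f²/(N·c) + f = 35²/(2 × 0.031) + 35 = 1225/0.062 + 35 ≈ 19793.1 mm ≈ 19.79 m.
Near limit Dn = s·(H − f)/(H + s − 2f) = 1430 × (19793.1 − 35) / (19793.1 + 1430 − 2 × 35) = 1430 × 19758.1 / 21153.1 ≈ 1335.7 mm ≈ 1.34 m.

1.34 m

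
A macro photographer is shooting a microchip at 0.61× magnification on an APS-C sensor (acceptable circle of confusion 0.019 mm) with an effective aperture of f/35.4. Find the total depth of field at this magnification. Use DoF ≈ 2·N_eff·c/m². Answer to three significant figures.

3.62 mm

At magnification m, DoF ≈ 2·N_eff·c/m² = 2 × 35.4 × 0.019 / 0.61² = 1.345 / 0.3721 ≈ 3.62 mm.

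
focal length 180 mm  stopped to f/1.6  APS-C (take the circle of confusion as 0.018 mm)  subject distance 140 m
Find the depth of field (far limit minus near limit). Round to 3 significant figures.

Hyperfocal distance H = f²/(N·c) + f = 180²/(1.6 × 0.018) + 180 = 32400/0.0288 + 180 ≈ 1125180.0 mm ≈ 1125 m.
Near limit Dn = s·(H − f)/(H + s − 2f) = 140000 × (1125180.0 − 180) / (1125180.0 + 140000 − 2 × 180) = 140000 × 1125000.0 / 1264820.0 ≈ 124524 mm.
Far limit Df = s·(H − f)/(H − s) = 140000 × (1125180.0 − 180) / (1125180.0 − 140000) = 140000 × 1125000.0 / 985180.0 ≈ 159869 mm.
Depth of field = Df − Dn = 159869 − 124524 ≈ 35345 mm ≈ 35.3 m.

35.3 m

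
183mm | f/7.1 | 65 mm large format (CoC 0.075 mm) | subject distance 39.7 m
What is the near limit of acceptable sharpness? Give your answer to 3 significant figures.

Hyperfocal distance H = f²/(N·c) + f = 183²/(7.1 × 0.075) + 183 = 33489/0.5325 + 183 ≈ 63073.1 mm ≈ 63.07 m.
Near limit Dn = s·(H − f)/(H + s − 2f) = 39700 × (63073.1 − 183) / (63073.1 + 39700 − 2 × 183) = 39700 × 62890.1 / 102407.1 ≈ 24381 mm ≈ 24.4 m.

24.4 m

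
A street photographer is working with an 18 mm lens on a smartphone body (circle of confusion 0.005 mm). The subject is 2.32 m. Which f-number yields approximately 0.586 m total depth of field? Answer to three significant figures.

Write h = H − f = f²/(N·c). The thin-lens limits are Dn = s·h/(h + (s−f)) and Df = s·h/(h − (s−f)), so DoF = Df − Dn = 2·s·(s−f)·h / (h² − (s−f)²).
That is a quadratic in h: DoF·h² − 2·s·(s−f)·h − DoF·(s−f)² = 0 ⇒ h = (s−f)·(s + √(s² + DoF²)) / DoF = 2302 × (2320 + √(2320² + 586²)) / 586 = 2302 × (2320 + 2392.86) / 586 ≈ 18514 mm.
Then N = f²/(c·h) = 18² / (0.005 × 18514) = 324 / 92.568 ≈ 3.50.

f/3.50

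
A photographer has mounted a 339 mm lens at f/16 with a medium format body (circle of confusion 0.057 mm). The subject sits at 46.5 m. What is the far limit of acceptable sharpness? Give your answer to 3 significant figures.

73.4 m

Hyperfocal distance H = f²/(N·c) + f = 339²/(16 × 0.057) + 339 = 114921/0.912 + 339 ≈ 126348.9 mm ≈ 126.3 m.
Far limit Df = s·(H − f)/(H − s) = 46500 × (126348.9 − 339) / (126348.9 − 46500) = 46500 × 126009.9 / 79848.9 ≈ 73382 mm ≈ 73.4 m.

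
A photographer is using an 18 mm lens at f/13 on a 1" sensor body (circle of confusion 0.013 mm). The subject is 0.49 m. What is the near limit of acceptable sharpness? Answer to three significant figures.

393 mm

Hyperfocal distance H = f²/(N·c) + f = 18²/(13 × 0.013) + 18 = 324/0.169 + 18 ≈ 1935.2 mm ≈ 1.935 m.
Near limit Dn = s·(H − f)/(H + s − 2f) = 490 × (1935.2 − 18) / (1935.2 + 490 − 2 × 18) = 490 × 1917.2 / 2389.2 ≈ 393.20 mm.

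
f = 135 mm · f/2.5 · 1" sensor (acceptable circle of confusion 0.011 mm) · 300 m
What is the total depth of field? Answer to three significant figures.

Hyperfocal distance H = f²/(N·c) + f = 135²/(2.5 × 0.011) + 135 = 18225/0.0275 + 135 ≈ 662862.3 mm ≈ 662.9 m.
Near limit Dn = s·(H − f)/(H + s − 2f) = 300000 × (662862.3 − 135) / (662862.3 + 300000 − 2 × 135) = 300000 × 662727.3 / 962592.3 ≈ 206545 mm.
Far limit Df = s·(H − f)/(H − s) = 300000 × (662862.3 − 135) / (662862.3 − 300000) = 300000 × 662727.3 / 362862.3 ≈ 547916 mm.
Depth of field = Df − Dn = 547916 − 206545 ≈ 341371 mm ≈ 341 m.

341 m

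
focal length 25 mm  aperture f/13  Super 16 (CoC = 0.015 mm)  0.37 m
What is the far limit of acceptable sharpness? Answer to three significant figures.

415 mm

Hyperfocal distance H = f²/(N·c) + f = 25²/(13 × 0.015) + 25 = 625/0.195 + 25 ≈ 3230.1 mm ≈ 3.230 m.
Far limit Df = s·(H − f)/(H − s) = 370 × (3230.1 − 25) / (3230.1 − 370) = 370 × 3205.1 / 2860.1 ≈ 414.63 mm.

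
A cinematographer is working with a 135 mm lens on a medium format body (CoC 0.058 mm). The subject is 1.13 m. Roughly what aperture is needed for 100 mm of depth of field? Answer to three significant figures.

f/13.9

Write h = H − f = f²/(N·c). The thin-lens limits are Dn = s·h/(h + (s−f)) and Df = s·h/(h − (s−f)), so DoF = Df − Dn = 2·s·(s−f)·h / (h² − (s−f)²).
That is a quadratic in h: DoF·h² − 2·s·(s−f)·h − DoF·(s−f)² = 0 ⇒ h = (s−f)·(s + √(s² + DoF²)) / DoF = 995 × (1130 + √(1130² + 100²)) / 100 = 995 × (1130 + 1134.42) / 100 ≈ 22531 mm.
Then N = f²/(c·h) = 135² / (0.058 × 22531) = 18225 / 1306.8 ≈ 13.9.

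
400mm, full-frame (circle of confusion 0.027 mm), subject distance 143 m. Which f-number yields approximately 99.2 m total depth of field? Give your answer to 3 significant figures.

f/13

Write h = H − f = f²/(N·c). The thin-lens limits are Dn = s·h/(h + (s−f)) and Df = s·h/(h − (s−f)), so DoF = Df − Dn = 2·s·(s−f)·h / (h² − (s−f)²).
That is a quadratic in h: DoF·h² − 2·s·(s−f)·h − DoF·(s−f)² = 0 ⇒ h = (s−f)·(s + √(s² + DoF²)) / DoF = 142600 × (143000 + √(143000² + 99200²)) / 99200 = 142600 × (143000 + 174039) / 99200 ≈ 455744 mm.
Then N = f²/(c·h) = 400² / (0.027 × 455744) = 160000 / 12305 ≈ 13.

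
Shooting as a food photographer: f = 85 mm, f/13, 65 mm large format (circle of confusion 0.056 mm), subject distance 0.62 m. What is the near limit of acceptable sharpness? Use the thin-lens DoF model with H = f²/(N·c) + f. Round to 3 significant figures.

Hyperfocal distance H = f²/(N·c) + f = 85²/(13 × 0.056) + 85 = 7225/0.728 + 85 ≈ 10009.5 mm ≈ 10.01 m.
Near limit Dn = s·(H − f)/(H + s − 2f) = 620 × (10009.5 − 85) / (10009.5 + 620 − 2 × 85) = 620 × 9924.5 / 10459.5 ≈ 588.29 mm ≈ 0.588 m.

0.588 m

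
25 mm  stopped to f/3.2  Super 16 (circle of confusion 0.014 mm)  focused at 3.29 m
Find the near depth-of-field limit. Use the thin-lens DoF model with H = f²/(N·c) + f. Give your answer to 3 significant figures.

2.67 m

Hyperfocal distance H = f²/(N·c) + f = 25²/(3.2 × 0.014) + 25 = 625/0.0448 + 25 ≈ 13975.9 mm ≈ 13.98 m.
Near limit Dn = s·(H − f)/(H + s − 2f) = 3290 × (13975.9 − 25) / (13975.9 + 3290 − 2 × 25) = 3290 × 13950.9 / 17215.9 ≈ 2666.1 mm ≈ 2.67 m.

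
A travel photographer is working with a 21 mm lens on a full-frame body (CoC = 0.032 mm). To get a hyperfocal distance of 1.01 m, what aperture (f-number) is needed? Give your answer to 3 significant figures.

Rearrange H = f²/(N·c) + f for N: N = f² / ((H − f)·c).
N = 21² / ((1010 − 21) × 0.032) = 441 / 31.65 ≈ 13.9.

f/13.9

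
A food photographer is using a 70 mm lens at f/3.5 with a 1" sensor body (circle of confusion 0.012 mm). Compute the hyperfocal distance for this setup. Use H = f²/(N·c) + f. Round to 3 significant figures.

117 m

Hyperfocal distance H = f²/(N·c) + f = 70²/(3.5 × 0.012) + 70 = 4900/0.042 + 70 ≈ 116736.7 mm ≈ 117 m.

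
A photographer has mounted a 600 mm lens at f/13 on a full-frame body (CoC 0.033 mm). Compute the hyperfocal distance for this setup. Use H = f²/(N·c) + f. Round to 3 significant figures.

840 m

Hyperfocal distance H = f²/(N·c) + f = 600²/(13 × 0.033) + 600 = 360000/0.429 + 600 ≈ 839760.8 mm ≈ 840 m.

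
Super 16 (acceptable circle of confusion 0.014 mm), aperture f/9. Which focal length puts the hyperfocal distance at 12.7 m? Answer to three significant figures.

39.9 mm

From H = f²/(N·c) + f, with f ≪ H: f ≈ √(H·N·c) = √(12700 × 9 × 0.014) = √1600.2 ≈ 40.00 mm.
Exact: f² + N·c·f − N·c·H = 0 ⇒ f = (−N·c + √((N·c)² + 4·N·c·H))/2 = (−0.126 + √6400.8)/2 ≈ 39.940 mm ≈ 39.9 mm.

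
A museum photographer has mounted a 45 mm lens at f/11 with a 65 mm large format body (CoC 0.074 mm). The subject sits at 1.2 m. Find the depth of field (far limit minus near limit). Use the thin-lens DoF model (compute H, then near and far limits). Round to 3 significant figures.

1.42 m

Hyperfocal distance H = f²/(N·c) + f = 45²/(11 × 0.074) + 45 = 2025/0.814 + 45 ≈ 2532.7 mm ≈ 2.533 m.
Near limit Dn = s·(H − f)/(H + s − 2f) = 1200 × (2532.7 − 45) / (2532.7 + 1200 − 2 × 45) = 1200 × 2487.7 / 3642.7 ≈ 819.5 mm.
Far limit Df = s·(H − f)/(H − s) = 1200 × (2532.7 − 45) / (2532.7 − 1200) = 1200 × 2487.7 / 1332.7 ≈ 2240.0 mm.
Depth of field = Df − Dn = 2240.0 − 819.5 ≈ 1420.5 mm ≈ 1.42 m.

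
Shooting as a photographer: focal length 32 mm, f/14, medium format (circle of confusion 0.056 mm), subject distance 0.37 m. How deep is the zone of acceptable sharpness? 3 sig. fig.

205 mm

Hyperfocal distance H = f²/(N·c) + f = 32²/(14 × 0.056) + 32 = 1024/0.784 + 32 ≈ 1338.1 mm ≈ 1.338 m.
Near limit Dn = s·(H − f)/(H + s − 2f) = 370 × (1338.1 − 32) / (1338.1 + 370 − 2 × 32) = 370 × 1306.1 / 1644.1 ≈ 293.94 mm.
Far limit Df = s·(H − f)/(H − s) = 370 × (1338.1 − 32) / (1338.1 − 370) = 370 × 1306.1 / 968.1 ≈ 499.18 mm.
Depth of field = Df − Dn = 499.18 − 293.94 ≈ 205.24 mm.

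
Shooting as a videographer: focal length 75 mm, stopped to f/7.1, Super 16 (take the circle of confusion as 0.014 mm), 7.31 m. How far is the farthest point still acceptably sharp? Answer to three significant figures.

8.38 m

Hyperfocal distance H = f²/(N·c) + f = 75²/(7.1 × 0.014) + 75 = 5625/0.0994 + 75 ≈ 56664.5 mm ≈ 56.66 m.
Far limit Df = s·(H − f)/(H − s) = 7310 × (56664.5 − 75) / (56664.5 − 7310) = 7310 × 56589.5 / 49354.5 ≈ 8381.6 mm ≈ 8.38 m.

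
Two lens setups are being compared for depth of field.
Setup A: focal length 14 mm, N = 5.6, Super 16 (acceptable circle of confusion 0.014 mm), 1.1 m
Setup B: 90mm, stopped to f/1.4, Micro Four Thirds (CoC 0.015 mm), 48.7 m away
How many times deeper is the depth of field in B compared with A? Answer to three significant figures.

Setup A: H = 14²/(5.6×0.014) + 14 ≈ 2514.0 mm; DoF = Df − Dn = 1944.8 − 766.9 ≈ 1177.9 mm.
Setup B: H = 90²/(1.4×0.015) + 90 ≈ 385804.3 mm; DoF = Df − Dn = 55722 − 43249 ≈ 12473 mm.
Ratio = 12473 / 1177.9 ≈ 10.6.

10.6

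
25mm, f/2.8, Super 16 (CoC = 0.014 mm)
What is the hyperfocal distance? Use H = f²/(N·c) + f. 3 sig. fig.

Hyperfocal distance H = f²/(N·c) + f = 25²/(2.8 × 0.014) + 25 = 625/0.0392 + 25 ≈ 15968.9 mm ≈ 16.0 m.

16.0 m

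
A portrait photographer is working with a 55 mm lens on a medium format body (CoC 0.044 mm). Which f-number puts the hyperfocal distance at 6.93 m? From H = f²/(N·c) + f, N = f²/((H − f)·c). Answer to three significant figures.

Rearrange H = f²/(N·c) + f for N: N = f² / ((H − f)·c).
N = 55² / ((6930 − 55) × 0.044) = 3025 / 302.5 ≈ 10.

f/10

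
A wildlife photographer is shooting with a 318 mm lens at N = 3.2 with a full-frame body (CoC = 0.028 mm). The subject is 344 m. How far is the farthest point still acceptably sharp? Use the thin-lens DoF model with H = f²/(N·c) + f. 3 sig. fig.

495 m

Hyperfocal distance H = f²/(N·c) + f = 318²/(3.2 × 0.028) + 318 = 101124/0.0896 + 318 ≈ 1128934.1 mm ≈ 1129 m.
Far limit Df = s·(H − f)/(H − s) = 344000 × (1128934.1 − 318) / (1128934.1 − 344000) = 344000 × 1128616.1 / 784934.1 ≈ 494620 mm ≈ 495 m.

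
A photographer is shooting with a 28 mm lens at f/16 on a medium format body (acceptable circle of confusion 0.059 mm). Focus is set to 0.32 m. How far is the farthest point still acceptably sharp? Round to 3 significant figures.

494 mm

Hyperfocal distance H = f²/(N·c) + f = 28²/(16 × 0.059) + 28 = 784/0.944 + 28 ≈ 858.5 mm ≈ 0.859 m.
Far limit Df = s·(H − f)/(H − s) = 320 × (858.5 − 28) / (858.5 − 320) = 320 × 830.5 / 538.5 ≈ 493.52 mm.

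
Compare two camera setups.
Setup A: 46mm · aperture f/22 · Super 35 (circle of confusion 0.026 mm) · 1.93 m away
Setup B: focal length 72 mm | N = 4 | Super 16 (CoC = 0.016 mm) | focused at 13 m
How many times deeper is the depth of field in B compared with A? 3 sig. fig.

Setup A: H = 46²/(22×0.026) + 46 ≈ 3745.3 mm; DoF = Df − Dn = 3933.0 − 1278.8 ≈ 2654.2 mm.
Setup B: H = 72²/(4×0.016) + 72 ≈ 81072.0 mm; DoF = Df − Dn = 15468.9 − 11210.7 ≈ 4258.2 mm.
Ratio = 4258.2 / 2654.2 ≈ 1.60.

1.60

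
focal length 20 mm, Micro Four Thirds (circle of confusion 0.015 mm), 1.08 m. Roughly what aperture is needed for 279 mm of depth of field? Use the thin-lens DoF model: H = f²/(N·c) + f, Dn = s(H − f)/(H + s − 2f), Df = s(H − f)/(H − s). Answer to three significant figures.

Write h = H − f = f²/(N·c). The thin-lens limits are Dn = s·h/(h + (s−f)) and Df = s·h/(h − (s−f)), so DoF = Df − Dn = 2·s·(s−f)·h / (h² − (s−f)²).
That is a quadratic in h: DoF·h² − 2·s·(s−f)·h − DoF·(s−f)² = 0 ⇒ h = (s−f)·(s + √(s² + DoF²)) / DoF = 1060 × (1080 + √(1080² + 279²)) / 279 = 1060 × (1080 + 1115.46) / 279 ≈ 8341.2 mm.
Then N = f²/(c·h) = 20² / (0.015 × 8341.2) = 400 / 125.12 ≈ 3.20.

f/3.20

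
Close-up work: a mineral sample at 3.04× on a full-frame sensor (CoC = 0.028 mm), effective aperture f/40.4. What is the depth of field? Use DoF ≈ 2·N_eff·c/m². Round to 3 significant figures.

0.245 mm

At magnification m, DoF ≈ 2·N_eff·c/m² = 2 × 40.4 × 0.028 / 3.04² = 2.262 / 9.242 ≈ 0.245 mm.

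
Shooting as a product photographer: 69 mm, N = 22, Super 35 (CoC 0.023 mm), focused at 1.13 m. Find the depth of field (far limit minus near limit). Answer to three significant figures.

Hyperfocal distance H = f²/(N·c) + f = 69²/(22 × 0.023) + 69 = 4761/0.506 + 69 ≈ 9478.1 mm ≈ 9.478 m.
Near limit Dn = s·(H − f)/(H + s − 2f) = 1130 × (9478.1 − 69) / (9478.1 + 1130 − 2 × 69) = 1130 × 9409.1 / 10470.1 ≈ 1015.49 mm.
Far limit Df = s·(H − f)/(H − s) = 1130 × (9478.1 − 69) / (9478.1 − 1130) = 1130 × 9409.1 / 8348.1 ≈ 1273.62 mm.
Depth of field = Df − Dn = 1273.62 − 1015.49 ≈ 258.13 mm.

258 mm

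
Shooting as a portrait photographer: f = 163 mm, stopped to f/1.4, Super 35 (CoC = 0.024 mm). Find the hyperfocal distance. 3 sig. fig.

791 m

Hyperfocal distance H = f²/(N·c) + f = 163²/(1.4 × 0.024) + 163 = 26569/0.0336 + 163 ≈ 790907.0 mm ≈ 791 m.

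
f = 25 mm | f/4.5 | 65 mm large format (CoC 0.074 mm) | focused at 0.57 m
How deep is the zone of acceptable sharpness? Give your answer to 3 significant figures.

362 mm

Hyperfocal distance H = f²/(N·c) + f = 25²/(4.5 × 0.074) + 25 = 625/0.333 + 25 ≈ 1901.9 mm ≈ 1.902 m.
Near limit Dn = s·(H − f)/(H + s − 2f) = 570 × (1901.9 − 25) / (1901.9 + 570 − 2 × 25) = 570 × 1876.9 / 2421.9 ≈ 441.73 mm.
Far limit Df = s·(H − f)/(H − s) = 570 × (1901.9 − 25) / (1901.9 − 570) = 570 × 1876.9 / 1331.9 ≈ 803.24 mm.
Depth of field = Df − Dn = 803.24 − 441.73 ≈ 361.51 mm.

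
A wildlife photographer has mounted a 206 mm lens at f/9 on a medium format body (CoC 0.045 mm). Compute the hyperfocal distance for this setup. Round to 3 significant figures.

Hyperfocal distance H = f²/(N·c) + f = 206²/(9 × 0.045) + 206 = 42436/0.405 + 206 ≈ 104986.2 mm ≈ 105 m.

105 m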